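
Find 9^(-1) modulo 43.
24

Using Extended Euclidean Algorithm:
gcd(9, 43) = 1
Bezout coefficients: 9 × -19 + 43 × 4 = 1
So 9 × -19 ≡ 1 (mod 43)
The inverse is -19 mod 43 = 24
Verification: 9 × 24 = 216 = 5 × 43 + 1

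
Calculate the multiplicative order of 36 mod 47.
Powers of 36 mod 47: 36^1≡36, 36^2≡27, 36^3≡32, 36^4≡24, 36^5≡18, 36^6≡37, 36^7≡16, 36^8≡12, 36^9≡9, 36^10≡42, 36^11≡8, 36^12≡6, 36^13≡28, 36^14≡21, 36^15≡4, 36^16≡3, 36^17≡14, 36^18≡34, 36^19≡2, 36^20≡25, 36^21≡7, 36^22≡17, 36^23≡1. Order = 23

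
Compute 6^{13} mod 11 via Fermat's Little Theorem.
7

By Fermat's Little Theorem, a^(p-1) ≡ 1 (mod p) for prime p and gcd(a, p) = 1
Here p = 11, so 6^10 ≡ 1 (mod 11)
We can reduce the exponent: 13 mod 10 = 3
So 6^13 ≡ 6^3 (mod 11)
Computing: 6^3 mod 11 = 7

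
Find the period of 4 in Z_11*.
Powers of 4 mod 11: 4^1≡4, 4^2≡5, 4^3≡9, 4^4≡3, 4^5≡1. Order = 5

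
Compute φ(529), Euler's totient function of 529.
506

Prime factorization: 529 = 23^2
Using the formula φ(n) = n × Π(1 - 1/p) for each prime factor p:
φ(529) = 529 × (1 - 1/23)
φ(529) = 506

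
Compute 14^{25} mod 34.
20

Using successive squaring:
Binary expansion of 25: 11001
Powers of 14 mod 34 (each is the square of the previous):
  14^1 ≡ 14 (mod 34)
  14^2 ≡ 14² = 196 ≡ 26 (mod 34)
  14^4 ≡ 26² = 676 ≡ 30 (mod 34)
  14^8 ≡ 30² = 900 ≡ 16 (mod 34)
  14^16 ≡ 16² = 256 ≡ 18 (mod 34)
25 = 16 + 8 + 1, so 14^25 = 14^16 × 14^8 × 14^1 ≡ 18 × 16 × 14 (mod 34)
Multiplying step by step:
  18 × 16 = 288 ≡ 16 (mod 34)
  16 × 14 = 224 ≡ 20 (mod 34)
Result: 14^25 ≡ 20 (mod 34)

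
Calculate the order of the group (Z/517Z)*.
460

Prime factorization: 517 = 11 × 47
Using the formula φ(n) = n × Π(1 - 1/p) for each prime factor p:
φ(517) = 517 × (1 - 1/11) × (1 - 1/47)
φ(517) = 460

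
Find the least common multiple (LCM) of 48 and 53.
2544

First find GCD(48, 53) using the Euclidean algorithm:
48 = 0 × 53 + 48
53 = 1 × 48 + 5
48 = 9 × 5 + 3
5 = 1 × 3 + 2
3 = 1 × 2 + 1
2 = 2 × 1 + 0
GCD(48, 53) = 1

LCM formula: LCM(a, b) = (a × b) / GCD(a, b)
LCM(48, 53) = (48 × 53) / 1
LCM(48, 53) = 2544 / 1
LCM(48, 53) = 2544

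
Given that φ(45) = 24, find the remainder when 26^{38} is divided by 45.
By Euler: 26^{24} ≡ 1 (mod 45) since gcd(26, 45) = 1. 38 = 1×24 + 14. So 26^{38} ≡ 26^{14} ≡ 1 (mod 45)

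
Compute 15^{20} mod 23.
9

Using successive squaring:
Binary expansion of 20: 10100
Powers of 15 mod 23 (each is the square of the previous):
  15^1 ≡ 15 (mod 23)
  15^2 ≡ 15² = 225 ≡ 18 (mod 23)
  15^4 ≡ 18² = 324 ≡ 2 (mod 23)
  15^8 ≡ 2² = 4 ≡ 4 (mod 23)
  15^16 ≡ 4² = 16 ≡ 16 (mod 23)
20 = 16 + 4, so 15^20 = 15^16 × 15^4 ≡ 16 × 2 (mod 23)
Multiplying step by step:
  16 × 2 = 32 ≡ 9 (mod 23)
Result: 15^20 ≡ 9 (mod 23)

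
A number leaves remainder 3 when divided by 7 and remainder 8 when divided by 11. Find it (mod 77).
M = 7 × 11 = 77. M₁ = 11, y₁ ≡ 2 (mod 7). M₂ = 7, y₂ ≡ 8 (mod 11). z = 3×11×2 + 8×7×8 ≡ 52 (mod 77)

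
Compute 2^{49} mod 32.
0

Using successive squaring:
Binary expansion of 49: 110001
Powers of 2 mod 32 (each is the square of the previous):
  2^1 ≡ 2 (mod 32)
  2^2 ≡ 2² = 4 ≡ 4 (mod 32)
  2^4 ≡ 4² = 16 ≡ 16 (mod 32)
  2^8 ≡ 16² = 256 ≡ 0 (mod 32)
  2^16 ≡ 0² = 0 ≡ 0 (mod 32)
  2^32 ≡ 0² = 0 ≡ 0 (mod 32)
49 = 32 + 16 + 1, so 2^49 = 2^32 × 2^16 × 2^1 ≡ 0 × 0 × 2 (mod 32)
Multiplying step by step:
  0 × 0 = 0 ≡ 0 (mod 32)
  0 × 2 = 0 ≡ 0 (mod 32)
Result: 2^49 ≡ 0 (mod 32)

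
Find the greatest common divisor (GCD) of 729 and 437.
1

Using the Euclidean algorithm:
729 = 1 × 437 + 292
437 = 1 × 292 + 145
292 = 2 × 145 + 2
145 = 72 × 2 + 1
2 = 2 × 1 + 0

GCD(729, 437) = 1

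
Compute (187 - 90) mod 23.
5

(187 - 90) = 97
97 mod 23 = 5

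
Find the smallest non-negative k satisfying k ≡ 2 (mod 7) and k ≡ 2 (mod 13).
M = 7 × 13 = 91. M₁ = 13, y₁ ≡ 6 (mod 7). M₂ = 7, y₂ ≡ 2 (mod 13). k = 2×13×6 + 2×7×2 ≡ 2 (mod 91)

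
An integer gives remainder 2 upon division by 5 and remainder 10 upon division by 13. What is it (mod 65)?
M = 5 × 13 = 65. M₁ = 13, y₁ ≡ 2 (mod 5). M₂ = 5, y₂ ≡ 8 (mod 13). z = 2×13×2 + 10×5×8 ≡ 62 (mod 65). The smallest positive such number is 62.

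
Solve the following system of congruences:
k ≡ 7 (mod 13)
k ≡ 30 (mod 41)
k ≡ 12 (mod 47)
23277

Using the Chinese Remainder Theorem:
M = product of moduli = 25051
For equation 1: M_1 = 1927, 1927 ≡ 3 (mod 13), inverse of 1927 mod 13 is 9 (check: 3 × 9 = 27 ≡ 1 (mod 13))
For equation 2: M_2 = 611, 611 ≡ 37 (mod 41), inverse of 611 mod 41 is 10 (check: 37 × 10 = 370 ≡ 1 (mod 41))
For equation 3: M_3 = 533, 533 ≡ 16 (mod 47), inverse of 533 mod 47 is 3 (check: 16 × 3 = 48 ≡ 1 (mod 47))
Combine: k ≡ Σ r_i×M_i×(M_i⁻¹ mod m_i) = 7×1927×9 + 30×611×10 + 12×533×3 = 121401 + 183300 + 19188 = 323889
323889 mod 25051 = 23277
k ≡ 23277 (mod 25051)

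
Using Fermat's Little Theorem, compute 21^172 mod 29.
By Fermat: 21^{28} ≡ 1 (mod 29). 172 = 6×28 + 4. So 21^{172} ≡ 21^{4} ≡ 7 (mod 29)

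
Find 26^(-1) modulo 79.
76

Using Extended Euclidean Algorithm:
gcd(26, 79) = 1
Bezout coefficients: 26 × -3 + 79 × 1 = 1
So 26 × -3 ≡ 1 (mod 79)
The inverse is -3 mod 79 = 76
Verification: 26 × 76 = 1976 = 25 × 79 + 1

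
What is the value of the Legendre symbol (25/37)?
(25/37) = 25^{18} mod 37 = 1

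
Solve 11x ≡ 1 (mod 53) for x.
29

Using Extended Euclidean Algorithm:
gcd(11, 53) = 1
Bezout coefficients: 11 × -24 + 53 × 5 = 1
So 11 × -24 ≡ 1 (mod 53)
The inverse is -24 mod 53 = 29
Verification: 11 × 29 = 319 = 6 × 53 + 1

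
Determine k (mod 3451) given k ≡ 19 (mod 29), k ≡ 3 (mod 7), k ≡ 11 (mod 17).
164

Using the Chinese Remainder Theorem:
M = product of moduli = 3451
For equation 1: M_1 = 119, 119 ≡ 3 (mod 29), inverse of 119 mod 29 is 10 (check: 3 × 10 = 30 ≡ 1 (mod 29))
For equation 2: M_2 = 493, 493 ≡ 3 (mod 7), inverse of 493 mod 7 is 5 (check: 3 × 5 = 15 ≡ 1 (mod 7))
For equation 3: M_3 = 203, 203 ≡ 16 (mod 17), inverse of 203 mod 17 is 16 (check: 16 × 16 = 256 ≡ 1 (mod 17))
Combine: k ≡ Σ r_i×M_i×(M_i⁻¹ mod m_i) = 19×119×10 + 3×493×5 + 11×203×16 = 22610 + 7395 + 35728 = 65733
65733 mod 3451 = 164
k ≡ 164 (mod 3451)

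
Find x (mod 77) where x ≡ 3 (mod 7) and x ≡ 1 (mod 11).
M = 7 × 11 = 77. M₁ = 11, y₁ ≡ 2 (mod 7). M₂ = 7, y₂ ≡ 8 (mod 11). x = 3×11×2 + 1×7×8 ≡ 45 (mod 77)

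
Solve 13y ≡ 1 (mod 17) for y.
4

Using Extended Euclidean Algorithm:
gcd(13, 17) = 1
Bezout coefficients: 13 × 4 + 17 × -3 = 1
So 13 × 4 ≡ 1 (mod 17)
The inverse is 4 mod 17 = 4
Verification: 13 × 4 = 52 = 3 × 17 + 1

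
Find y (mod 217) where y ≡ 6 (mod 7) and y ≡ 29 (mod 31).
M = 7 × 31 = 217. M₁ = 31, y₁ ≡ 5 (mod 7). M₂ = 7, y₂ ≡ 9 (mod 31). y = 6×31×5 + 29×7×9 ≡ 153 (mod 217)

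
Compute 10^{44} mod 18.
10

Using successive squaring:
Binary expansion of 44: 101100
Powers of 10 mod 18 (each is the square of the previous):
  10^1 ≡ 10 (mod 18)
  10^2 ≡ 10² = 100 ≡ 10 (mod 18)
  10^4 ≡ 10² = 100 ≡ 10 (mod 18)
  10^8 ≡ 10² = 100 ≡ 10 (mod 18)
  10^16 ≡ 10² = 100 ≡ 10 (mod 18)
  10^32 ≡ 10² = 100 ≡ 10 (mod 18)
44 = 32 + 8 + 4, so 10^44 = 10^32 × 10^8 × 10^4 ≡ 10 × 10 × 10 (mod 18)
Multiplying step by step:
  10 × 10 = 100 ≡ 10 (mod 18)
  10 × 10 = 100 ≡ 10 (mod 18)
Result: 10^44 ≡ 10 (mod 18)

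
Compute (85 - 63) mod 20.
2

(85 - 63) = 22
22 mod 20 = 2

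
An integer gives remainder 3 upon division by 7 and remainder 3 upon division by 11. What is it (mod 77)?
M = 7 × 11 = 77. M₁ = 11, y₁ ≡ 2 (mod 7). M₂ = 7, y₂ ≡ 8 (mod 11). r = 3×11×2 + 3×7×8 ≡ 3 (mod 77). The smallest positive such number is 3.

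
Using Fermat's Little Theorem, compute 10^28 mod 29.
By Fermat's Little Theorem, 10^{28} ≡ 1 (mod 29) since 29 is prime and gcd(10, 29) = 1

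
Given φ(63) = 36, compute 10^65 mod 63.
By Euler: 10^{36} ≡ 1 (mod 63) since gcd(10, 63) = 1. 65 = 1×36 + 29. So 10^{65} ≡ 10^{29} ≡ 19 (mod 63)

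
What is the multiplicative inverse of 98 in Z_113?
15

Using Extended Euclidean Algorithm:
gcd(98, 113) = 1
Bezout coefficients: 98 × 15 + 113 × -13 = 1
So 98 × 15 ≡ 1 (mod 113)
The inverse is 15 mod 113 = 15
Verification: 98 × 15 = 1470 = 13 × 113 + 1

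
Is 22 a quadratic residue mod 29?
By Euler's criterion: 22^{14} ≡ 1 (mod 29). Since this equals 1, 22 is a QR.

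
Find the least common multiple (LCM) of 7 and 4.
28

First find GCD(7, 4) using the Euclidean algorithm:
7 = 1 × 4 + 3
4 = 1 × 3 + 1
3 = 3 × 1 + 0
GCD(7, 4) = 1

LCM formula: LCM(a, b) = (a × b) / GCD(a, b)
LCM(7, 4) = (7 × 4) / 1
LCM(7, 4) = 28 / 1
LCM(7, 4) = 28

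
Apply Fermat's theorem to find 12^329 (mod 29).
By Fermat: 12^{28} ≡ 1 (mod 29). 329 ≡ 21 (mod 28). So 12^{329} ≡ 12^{21} ≡ 12 (mod 29)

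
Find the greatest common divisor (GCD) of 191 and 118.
1

Using the Euclidean algorithm:
191 = 1 × 118 + 73
118 = 1 × 73 + 45
73 = 1 × 45 + 28
45 = 1 × 28 + 17
28 = 1 × 17 + 11
17 = 1 × 11 + 6
11 = 1 × 6 + 5
6 = 1 × 5 + 1
5 = 5 × 1 + 0

GCD(191, 118) = 1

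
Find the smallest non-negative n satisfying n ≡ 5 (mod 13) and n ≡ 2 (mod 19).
M = 13 × 19 = 247. M₁ = 19, y₁ ≡ 11 (mod 13). M₂ = 13, y₂ ≡ 3 (mod 19). n = 5×19×11 + 2×13×3 ≡ 135 (mod 247)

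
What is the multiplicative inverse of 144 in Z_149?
144^(-1) ≡ 119 (mod 149). Verification: 144 × 119 = 17136 ≡ 1 (mod 149)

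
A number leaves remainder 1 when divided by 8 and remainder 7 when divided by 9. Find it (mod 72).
M = 8 × 9 = 72. M₁ = 9, y₁ ≡ 1 (mod 8). M₂ = 8, y₂ ≡ 8 (mod 9). t = 1×9×1 + 7×8×8 ≡ 25 (mod 72)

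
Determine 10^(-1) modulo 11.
10^(-1) ≡ 10 (mod 11). Verification: 10 × 10 = 100 ≡ 1 (mod 11)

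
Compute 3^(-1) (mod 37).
3^(-1) ≡ 25 (mod 37). Verification: 3 × 25 = 75 ≡ 1 (mod 37)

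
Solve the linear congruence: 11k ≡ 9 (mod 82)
53

Since gcd(11, 82) = 1 divides 9, a solution exists.
Multiply both sides by the inverse of 11 mod 82:
  11^(-1) mod 82 = 15
  x ≡ 15 × 9 ≡ 135 ≡ 53 (mod 82)
Verification: 11 × 53 = 583 = 7 × 82 + 9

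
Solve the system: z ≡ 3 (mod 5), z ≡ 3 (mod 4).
M = 5 × 4 = 20. M₁ = 4, y₁ ≡ 4 (mod 5). M₂ = 5, y₂ ≡ 1 (mod 4). z = 3×4×4 + 3×5×1 ≡ 3 (mod 20)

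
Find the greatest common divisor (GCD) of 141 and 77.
1

Using the Euclidean algorithm:
141 = 1 × 77 + 64
77 = 1 × 64 + 13
64 = 4 × 13 + 12
13 = 1 × 12 + 1
12 = 12 × 1 + 0

GCD(141, 77) = 1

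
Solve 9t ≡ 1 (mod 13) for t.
3

Using Extended Euclidean Algorithm:
gcd(9, 13) = 1
Bezout coefficients: 9 × 3 + 13 × -2 = 1
So 9 × 3 ≡ 1 (mod 13)
The inverse is 3 mod 13 = 3
Verification: 9 × 3 = 27 = 2 × 13 + 1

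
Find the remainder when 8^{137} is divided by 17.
By Fermat: 8^{16} ≡ 1 (mod 17). 137 = 8×16 + 9. So 8^{137} ≡ 8^{9} ≡ 8 (mod 17)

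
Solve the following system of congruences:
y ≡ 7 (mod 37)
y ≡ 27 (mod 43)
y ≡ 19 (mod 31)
11551

Using the Chinese Remainder Theorem:
M = product of moduli = 49321
For equation 1: M_1 = 1333, 1333 ≡ 1 (mod 37), inverse of 1333 mod 37 is 1 (check: 1 × 1 = 1 ≡ 1 (mod 37))
For equation 2: M_2 = 1147, 1147 ≡ 29 (mod 43), inverse of 1147 mod 43 is 3 (check: 29 × 3 = 87 ≡ 1 (mod 43))
For equation 3: M_3 = 1591, 1591 ≡ 10 (mod 31), inverse of 1591 mod 31 is 28 (check: 10 × 28 = 280 ≡ 1 (mod 31))
Combine: y ≡ Σ r_i×M_i×(M_i⁻¹ mod m_i) = 7×1333×1 + 27×1147×3 + 19×1591×28 = 9331 + 92907 + 846412 = 948650
948650 mod 49321 = 11551
y ≡ 11551 (mod 49321)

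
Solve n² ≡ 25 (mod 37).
The square roots of 25 mod 37 are 5 and 32. Verify: 5² = 25 ≡ 25 (mod 37)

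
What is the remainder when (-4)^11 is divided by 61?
Using repeated squaring. (-4) ≡ 57 (mod 61). 11 = 8 + 2 + 1 (binary 1011). Repeated squaring mod 61: 57^1 ≡ 57; 57^2 ≡ 57² = 3249 ≡ 16; 57^4 ≡ 16² = 256 ≡ 12; 57^8 ≡ 12² = 144 ≡ 22. Multiply: (-4)^11 ≡ 57^8 × 57^2 × 57^1 ≡ 22 × 16 × 57 (mod 61): 22 × 16 = 352 ≡ 47; 47 × 57 = 2679 ≡ 56. So (-4)^11 ≡ 56 (mod 61).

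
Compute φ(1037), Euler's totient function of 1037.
960

Prime factorization: 1037 = 17 × 61
Using the formula φ(n) = n × Π(1 - 1/p) for each prime factor p:
φ(1037) = 1037 × (1 - 1/17) × (1 - 1/61)
φ(1037) = 960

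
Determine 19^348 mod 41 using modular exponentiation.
Using Fermat: 19^{40} ≡ 1 (mod 41). 348 ≡ 28 (mod 40). So 19^{348} ≡ 19^{28} ≡ 4 (mod 41)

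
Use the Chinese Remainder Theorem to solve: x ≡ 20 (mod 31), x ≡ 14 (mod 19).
299

Using the Chinese Remainder Theorem:
M = product of moduli = 589
For equation 1: M_1 = 19, 19 ≡ 19 (mod 31), inverse of 19 mod 31 is 18 (check: 19 × 18 = 342 ≡ 1 (mod 31))
For equation 2: M_2 = 31, 31 ≡ 12 (mod 19), inverse of 31 mod 19 is 8 (check: 12 × 8 = 96 ≡ 1 (mod 19))
Combine: x ≡ Σ r_i×M_i×(M_i⁻¹ mod m_i) = 20×19×18 + 14×31×8 = 6840 + 3472 = 10312
10312 mod 589 = 299
x ≡ 299 (mod 589)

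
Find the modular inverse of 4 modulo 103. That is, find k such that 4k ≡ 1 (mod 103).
26

Using Extended Euclidean Algorithm:
gcd(4, 103) = 1
Bezout coefficients: 4 × 26 + 103 × -1 = 1
So 4 × 26 ≡ 1 (mod 103)
The inverse is 26 mod 103 = 26
Verification: 4 × 26 = 104 = 1 × 103 + 1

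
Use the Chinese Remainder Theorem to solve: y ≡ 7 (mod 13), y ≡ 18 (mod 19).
189

Using the Chinese Remainder Theorem:
M = product of moduli = 247
For equation 1: M_1 = 19, 19 ≡ 6 (mod 13), inverse of 19 mod 13 is 11 (check: 6 × 11 = 66 ≡ 1 (mod 13))
For equation 2: M_2 = 13, 13 ≡ 13 (mod 19), inverse of 13 mod 19 is 3 (check: 13 × 3 = 39 ≡ 1 (mod 19))
Combine: y ≡ Σ r_i×M_i×(M_i⁻¹ mod m_i) = 7×19×11 + 18×13×3 = 1463 + 702 = 2165
2165 mod 247 = 189
y ≡ 189 (mod 247)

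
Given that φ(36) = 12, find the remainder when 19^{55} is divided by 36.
By Euler: 19^{12} ≡ 1 (mod 36) since gcd(19, 36) = 1. 55 = 4×12 + 7. So 19^{55} ≡ 19^{7} ≡ 19 (mod 36)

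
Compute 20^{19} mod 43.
33

Using successive squaring:
Binary expansion of 19: 10011
Powers of 20 mod 43 (each is the square of the previous):
  20^1 ≡ 20 (mod 43)
  20^2 ≡ 20² = 400 ≡ 13 (mod 43)
  20^4 ≡ 13² = 169 ≡ 40 (mod 43)
  20^8 ≡ 40² = 1600 ≡ 9 (mod 43)
  20^16 ≡ 9² = 81 ≡ 38 (mod 43)
19 = 16 + 2 + 1, so 20^19 = 20^16 × 20^2 × 20^1 ≡ 38 × 13 × 20 (mod 43)
Multiplying step by step:
  38 × 13 = 494 ≡ 21 (mod 43)
  21 × 20 = 420 ≡ 33 (mod 43)
Result: 20^19 ≡ 33 (mod 43)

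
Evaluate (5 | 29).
(5/29) = 5^{14} mod 29 = 1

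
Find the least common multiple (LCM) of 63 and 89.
5607

First find GCD(63, 89) using the Euclidean algorithm:
63 = 0 × 89 + 63
89 = 1 × 63 + 26
63 = 2 × 26 + 11
26 = 2 × 11 + 4
11 = 2 × 4 + 3
4 = 1 × 3 + 1
3 = 3 × 1 + 0
GCD(63, 89) = 1

LCM formula: LCM(a, b) = (a × b) / GCD(a, b)
LCM(63, 89) = (63 × 89) / 1
LCM(63, 89) = 5607 / 1
LCM(63, 89) = 5607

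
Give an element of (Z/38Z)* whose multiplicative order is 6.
27 has order 6 mod 38 since 27^{6} ≡ 1 (mod 38) and no smaller power works.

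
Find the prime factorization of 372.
2^2 × 3 × 31

Divide by primes starting from smallest:
372 ÷ 2 = 186
186 ÷ 2 = 93
93 ÷ 3 = 31
31 ÷ 31 = 1

372 = 2^2 × 3 × 31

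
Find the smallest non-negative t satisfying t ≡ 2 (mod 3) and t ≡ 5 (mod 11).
M = 3 × 11 = 33. M₁ = 11, y₁ ≡ 2 (mod 3). M₂ = 3, y₂ ≡ 4 (mod 11). t = 2×11×2 + 5×3×4 ≡ 5 (mod 33)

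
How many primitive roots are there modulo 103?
Number of primitive roots mod 103 = φ(102) = 32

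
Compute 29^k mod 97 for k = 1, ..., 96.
g^1, g^2, ..., g^{96} mod 97: {29, 65, 42, 54, 14, 18, 37, 6, 77, 2, 58, 33, 84, 11, 28, 36, 74, 12, 57, 4, 19, 66, 71, 22, 56, 72, 51, 24, 17, 8, 38, 35, 45, 44, 15, 47, 5, 48, 34, 16, 76, 70, 90, 88, 30, 94, 10, 96, 68, 32, 55, 43, 83, 79, 60, 91, 20, 95, 39, 64, 13, 86, 69, 61, 23, 85, 40, 93, 78, 31, 26, 75, 41, 25, 46, 73, 80, 89, 59, 62, 52, 53, 82, 50, 92, 49, 63, 81, 21, 27, 7, 9, 67, 3, 87, 1}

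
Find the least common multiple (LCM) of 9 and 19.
171

First find GCD(9, 19) using the Euclidean algorithm:
9 = 0 × 19 + 9
19 = 2 × 9 + 1
9 = 9 × 1 + 0
GCD(9, 19) = 1

LCM formula: LCM(a, b) = (a × b) / GCD(a, b)
LCM(9, 19) = (9 × 19) / 1
LCM(9, 19) = 171 / 1
LCM(9, 19) = 171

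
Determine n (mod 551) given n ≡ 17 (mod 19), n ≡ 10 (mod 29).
416

Using the Chinese Remainder Theorem:
M = product of moduli = 551
For equation 1: M_1 = 29, 29 ≡ 10 (mod 19), inverse of 29 mod 19 is 2 (check: 10 × 2 = 20 ≡ 1 (mod 19))
For equation 2: M_2 = 19, 19 ≡ 19 (mod 29), inverse of 19 mod 29 is 26 (check: 19 × 26 = 494 ≡ 1 (mod 29))
Combine: n ≡ Σ r_i×M_i×(M_i⁻¹ mod m_i) = 17×29×2 + 10×19×26 = 986 + 4940 = 5926
5926 mod 551 = 416
n ≡ 416 (mod 551)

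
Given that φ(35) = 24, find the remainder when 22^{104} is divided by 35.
By Euler: 22^{24} ≡ 1 (mod 35) since gcd(22, 35) = 1. 104 = 4×24 + 8. So 22^{104} ≡ 22^{8} ≡ 1 (mod 35)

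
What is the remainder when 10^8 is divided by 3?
10 ≡ 1 (mod 3). 8 = 8 (binary 1000). Repeated squaring mod 3: 1^1 ≡ 1; 1^2 ≡ 1² = 1 ≡ 1; 1^4 ≡ 1² = 1 ≡ 1; 1^8 ≡ 1² = 1 ≡ 1. So 10^8 ≡ 1 (mod 3).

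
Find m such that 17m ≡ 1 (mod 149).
17^(-1) ≡ 114 (mod 149). Verification: 17 × 114 = 1938 ≡ 1 (mod 149)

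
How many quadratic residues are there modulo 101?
For prime 101, there are (p-1)/2 = (101-1)/2 = 50 quadratic residues (excluding 0).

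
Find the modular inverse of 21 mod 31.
21^(-1) ≡ 3 (mod 31). Verification: 21 × 3 = 63 ≡ 1 (mod 31)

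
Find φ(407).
360

Prime factorization: 407 = 11 × 37
Using the formula φ(n) = n × Π(1 - 1/p) for each prime factor p:
φ(407) = 407 × (1 - 1/11) × (1 - 1/37)
φ(407) = 360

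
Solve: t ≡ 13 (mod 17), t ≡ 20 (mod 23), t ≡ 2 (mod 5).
M = 17 × 23 × 5 = 1955. M₁ = 115, y₁ ≡ 4 (mod 17). M₂ = 85, y₂ ≡ 13 (mod 23). M₃ = 391, y₃ ≡ 1 (mod 5). t = 13×115×4 + 20×85×13 + 2×391×1 ≡ 1492 (mod 1955)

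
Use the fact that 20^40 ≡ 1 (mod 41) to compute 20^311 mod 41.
By Fermat: 20^{40} ≡ 1 (mod 41). 311 = 7×40 + 31. So 20^{311} ≡ 20^{31} ≡ 21 (mod 41)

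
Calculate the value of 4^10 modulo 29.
10 = 8 + 2 (binary 1010). Repeated squaring mod 29: 4^1 ≡ 4; 4^2 ≡ 4² = 16 ≡ 16; 4^4 ≡ 16² = 256 ≡ 24; 4^8 ≡ 24² = 576 ≡ 25. Multiply: 4^10 = 4^8 × 4^2 ≡ 25 × 16 (mod 29): 25 × 16 = 400 ≡ 23. So 4^10 ≡ 23 (mod 29).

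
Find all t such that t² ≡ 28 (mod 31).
The square roots of 28 mod 31 are 20 and 11. Verify: 20² = 400 ≡ 28 (mod 31)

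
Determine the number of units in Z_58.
28

Prime factorization: 58 = 2 × 29
Using the formula φ(n) = n × Π(1 - 1/p) for each prime factor p:
φ(58) = 58 × (1 - 1/2) × (1 - 1/29)
φ(58) = 28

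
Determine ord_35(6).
Powers of 6 mod 35: 6^1≡6, 6^2≡1. Order = 2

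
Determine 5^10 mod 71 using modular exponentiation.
10 = 8 + 2 (binary 1010). Repeated squaring mod 71: 5^1 ≡ 5; 5^2 ≡ 5² = 25 ≡ 25; 5^4 ≡ 25² = 625 ≡ 57; 5^8 ≡ 57² = 3249 ≡ 54. Multiply: 5^10 = 5^8 × 5^2 ≡ 54 × 25 (mod 71): 54 × 25 = 1350 ≡ 1. So 5^10 ≡ 1 (mod 71).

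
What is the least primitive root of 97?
5

A primitive root g modulo p has order p-1 = 96
Prime divisors of 96: [2, 3]
g is a primitive root iff g^(96/q) ≢ 1 (mod 97) for each prime divisor q
Testing small values:
  g = 2: 2^48 ≡ 1, 2^32 ≡ 35 (mod 97) → 2^48 ≡ 1, not primitive root
  g = 3: 3^48 ≡ 1, 3^32 ≡ 35 (mod 97) → 3^48 ≡ 1, not primitive root
  g = 4: 4^48 ≡ 1, 4^32 ≡ 61 (mod 97) → 4^48 ≡ 1, not primitive root
  g = 5: 5^48 ≡ 96, 5^32 ≡ 35 (mod 97) → none is 1, primitive root!
The smallest primitive root is 5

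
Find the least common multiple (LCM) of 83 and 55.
4565

First find GCD(83, 55) using the Euclidean algorithm:
83 = 1 × 55 + 28
55 = 1 × 28 + 27
28 = 1 × 27 + 1
27 = 27 × 1 + 0
GCD(83, 55) = 1

LCM formula: LCM(a, b) = (a × b) / GCD(a, b)
LCM(83, 55) = (83 × 55) / 1
LCM(83, 55) = 4565 / 1
LCM(83, 55) = 4565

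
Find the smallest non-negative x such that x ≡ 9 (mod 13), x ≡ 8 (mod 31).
256

Using the Chinese Remainder Theorem:
M = product of moduli = 403
For equation 1: M_1 = 31, 31 ≡ 5 (mod 13), inverse of 31 mod 13 is 8 (check: 5 × 8 = 40 ≡ 1 (mod 13))
For equation 2: M_2 = 13, 13 ≡ 13 (mod 31), inverse of 13 mod 31 is 12 (check: 13 × 12 = 156 ≡ 1 (mod 31))
Combine: x ≡ Σ r_i×M_i×(M_i⁻¹ mod m_i) = 9×31×8 + 8×13×12 = 2232 + 1248 = 3480
3480 mod 403 = 256
x ≡ 256 (mod 403)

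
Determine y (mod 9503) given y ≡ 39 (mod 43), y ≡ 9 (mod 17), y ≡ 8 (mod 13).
4038

Using the Chinese Remainder Theorem:
M = product of moduli = 9503
For equation 1: M_1 = 221, 221 ≡ 6 (mod 43), inverse of 221 mod 43 is 36 (check: 6 × 36 = 216 ≡ 1 (mod 43))
For equation 2: M_2 = 559, 559 ≡ 15 (mod 17), inverse of 559 mod 17 is 8 (check: 15 × 8 = 120 ≡ 1 (mod 17))
For equation 3: M_3 = 731, 731 ≡ 3 (mod 13), inverse of 731 mod 13 is 9 (check: 3 × 9 = 27 ≡ 1 (mod 13))
Combine: y ≡ Σ r_i×M_i×(M_i⁻¹ mod m_i) = 39×221×36 + 9×559×8 + 8×731×9 = 310284 + 40248 + 52632 = 403164
403164 mod 9503 = 4038
y ≡ 4038 (mod 9503)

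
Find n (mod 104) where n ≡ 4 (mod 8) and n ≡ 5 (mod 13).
M = 8 × 13 = 104. M₁ = 13, y₁ ≡ 5 (mod 8). M₂ = 8, y₂ ≡ 5 (mod 13). n = 4×13×5 + 5×8×5 ≡ 44 (mod 104)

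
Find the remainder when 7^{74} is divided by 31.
By Fermat: 7^{30} ≡ 1 (mod 31). 74 = 2×30 + 14. So 7^{74} ≡ 7^{14} ≡ 9 (mod 31)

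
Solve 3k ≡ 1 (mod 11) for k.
4

Using Extended Euclidean Algorithm:
gcd(3, 11) = 1
Bezout coefficients: 3 × 4 + 11 × -1 = 1
So 3 × 4 ≡ 1 (mod 11)
The inverse is 4 mod 11 = 4
Verification: 3 × 4 = 12 = 1 × 11 + 1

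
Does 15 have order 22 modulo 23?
p - 1 = 22 has prime divisors 2, 11. Check 15^(22/q) mod 23 for each: 15^(22/2) = 15^11 ≡ 22, 15^(22/11) = 15^2 ≡ 18 (mod 23). None of these is 1, so 15 has order 22 = φ(23), so it is a primitive root mod 23.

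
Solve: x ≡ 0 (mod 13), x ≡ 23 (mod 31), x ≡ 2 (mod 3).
M = 13 × 31 × 3 = 1209. M₁ = 93, y₁ ≡ 7 (mod 13). M₂ = 39, y₂ ≡ 4 (mod 31). M₃ = 403, y₃ ≡ 1 (mod 3). x = 0×93×7 + 23×39×4 + 2×403×1 ≡ 767 (mod 1209)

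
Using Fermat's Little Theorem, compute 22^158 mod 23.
By Fermat: 22^{22} ≡ 1 (mod 23). 158 = 7×22 + 4. So 22^{158} ≡ 22^{4} ≡ 1 (mod 23)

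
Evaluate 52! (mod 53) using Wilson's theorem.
By Wilson's theorem, (52)! ≡ -1 ≡ 52 (mod 53)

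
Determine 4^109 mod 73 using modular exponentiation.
Using Fermat: 4^{72} ≡ 1 (mod 73). 109 ≡ 37 (mod 72). So 4^{109} ≡ 4^{37} ≡ 4 (mod 73)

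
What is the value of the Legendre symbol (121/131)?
(121/131) = 121^{65} mod 131 = 1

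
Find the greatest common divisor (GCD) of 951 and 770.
1

Using the Euclidean algorithm:
951 = 1 × 770 + 181
770 = 4 × 181 + 46
181 = 3 × 46 + 43
46 = 1 × 43 + 3
43 = 14 × 3 + 1
3 = 3 × 1 + 0

GCD(951, 770) = 1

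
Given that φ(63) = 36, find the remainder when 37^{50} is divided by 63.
By Euler: 37^{36} ≡ 1 (mod 63) since gcd(37, 63) = 1. 50 = 1×36 + 14. So 37^{50} ≡ 37^{14} ≡ 46 (mod 63)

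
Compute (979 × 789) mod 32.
15

(979 × 789) = 772431
772431 mod 32 = 15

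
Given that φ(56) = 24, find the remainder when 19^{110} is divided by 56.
By Euler: 19^{24} ≡ 1 (mod 56) since gcd(19, 56) = 1. 110 = 4×24 + 14. So 19^{110} ≡ 19^{14} ≡ 25 (mod 56)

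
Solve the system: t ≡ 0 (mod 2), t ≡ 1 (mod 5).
M = 2 × 5 = 10. M₁ = 5, y₁ ≡ 1 (mod 2). M₂ = 2, y₂ ≡ 3 (mod 5). t = 0×5×1 + 1×2×3 ≡ 6 (mod 10)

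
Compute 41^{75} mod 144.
89

Using successive squaring:
Binary expansion of 75: 1001011
Powers of 41 mod 144 (each is the square of the previous):
  41^1 ≡ 41 (mod 144)
  41^2 ≡ 41² = 1681 ≡ 97 (mod 144)
  41^4 ≡ 97² = 9409 ≡ 49 (mod 144)
  41^8 ≡ 49² = 2401 ≡ 97 (mod 144)
  41^16 ≡ 97² = 9409 ≡ 49 (mod 144)
  41^32 ≡ 49² = 2401 ≡ 97 (mod 144)
  41^64 ≡ 97² = 9409 ≡ 49 (mod 144)
75 = 64 + 8 + 2 + 1, so 41^75 = 41^64 × 41^8 × 41^2 × 41^1 ≡ 49 × 97 × 97 × 41 (mod 144)
Multiplying step by step:
  49 × 97 = 4753 ≡ 1 (mod 144)
  1 × 97 = 97 ≡ 97 (mod 144)
  97 × 41 = 3977 ≡ 89 (mod 144)
Result: 41^75 ≡ 89 (mod 144)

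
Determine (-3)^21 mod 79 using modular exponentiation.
Using repeated squaring. (-3) ≡ 76 (mod 79). 21 = 16 + 4 + 1 (binary 10101). Repeated squaring mod 79: 76^1 ≡ 76; 76^2 ≡ 76² = 5776 ≡ 9; 76^4 ≡ 9² = 81 ≡ 2; 76^8 ≡ 2² = 4 ≡ 4; 76^16 ≡ 4² = 16 ≡ 16. Multiply: (-3)^21 ≡ 76^16 × 76^4 × 76^1 ≡ 16 × 2 × 76 (mod 79): 16 × 2 = 32 ≡ 32; 32 × 76 = 2432 ≡ 62. So (-3)^21 ≡ 62 (mod 79).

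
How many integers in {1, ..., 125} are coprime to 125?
100

Prime factorization: 125 = 5^3
Using the formula φ(n) = n × Π(1 - 1/p) for each prime factor p:
φ(125) = 125 × (1 - 1/5)
φ(125) = 100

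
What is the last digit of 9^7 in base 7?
9 ≡ 2 (mod 7). 7 = 4 + 2 + 1 (binary 111). Repeated squaring mod 7: 2^1 ≡ 2; 2^2 ≡ 2² = 4 ≡ 4; 2^4 ≡ 4² = 16 ≡ 2. Multiply: 9^7 ≡ 2^4 × 2^2 × 2^1 ≡ 2 × 4 × 2 (mod 7): 2 × 4 = 8 ≡ 1; 1 × 2 = 2 ≡ 2. So 9^7 ≡ 2 (mod 7).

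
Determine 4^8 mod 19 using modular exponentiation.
8 = 8 (binary 1000). Repeated squaring mod 19: 4^1 ≡ 4; 4^2 ≡ 4² = 16 ≡ 16; 4^4 ≡ 16² = 256 ≡ 9; 4^8 ≡ 9² = 81 ≡ 5. So 4^8 ≡ 5 (mod 19).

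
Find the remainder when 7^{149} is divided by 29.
By Fermat: 7^{28} ≡ 1 (mod 29). 149 = 5×28 + 9. So 7^{149} ≡ 7^{9} ≡ 20 (mod 29)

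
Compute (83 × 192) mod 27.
6

(83 × 192) = 15936
15936 mod 27 = 6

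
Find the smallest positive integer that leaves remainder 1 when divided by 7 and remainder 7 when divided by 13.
M = 7 × 13 = 91. M₁ = 13, y₁ ≡ 6 (mod 7). M₂ = 7, y₂ ≡ 2 (mod 13). y = 1×13×6 + 7×7×2 ≡ 85 (mod 91). The smallest positive such number is 85.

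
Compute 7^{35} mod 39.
28

Using successive squaring:
Binary expansion of 35: 100011
Powers of 7 mod 39 (each is the square of the previous):
  7^1 ≡ 7 (mod 39)
  7^2 ≡ 7² = 49 ≡ 10 (mod 39)
  7^4 ≡ 10² = 100 ≡ 22 (mod 39)
  7^8 ≡ 22² = 484 ≡ 16 (mod 39)
  7^16 ≡ 16² = 256 ≡ 22 (mod 39)
  7^32 ≡ 22² = 484 ≡ 16 (mod 39)
35 = 32 + 2 + 1, so 7^35 = 7^32 × 7^2 × 7^1 ≡ 16 × 10 × 7 (mod 39)
Multiplying step by step:
  16 × 10 = 160 ≡ 4 (mod 39)
  4 × 7 = 28 ≡ 28 (mod 39)
Result: 7^35 ≡ 28 (mod 39)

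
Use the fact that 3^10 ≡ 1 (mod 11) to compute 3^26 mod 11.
By Fermat: 3^{10} ≡ 1 (mod 11). 26 = 2×10 + 6. So 3^{26} ≡ 3^{6} ≡ 3 (mod 11)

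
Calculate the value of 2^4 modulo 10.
4 = 4 (binary 100). Repeated squaring mod 10: 2^1 ≡ 2; 2^2 ≡ 2² = 4 ≡ 4; 2^4 ≡ 4² = 16 ≡ 6. So 2^4 ≡ 6 (mod 10).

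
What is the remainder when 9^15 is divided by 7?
Using Fermat: 9^{6} ≡ 1 (mod 7). 15 ≡ 3 (mod 6). So 9^{15} ≡ 9^{3} ≡ 1 (mod 7)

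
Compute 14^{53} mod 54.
2

Using successive squaring:
Binary expansion of 53: 110101
Powers of 14 mod 54 (each is the square of the previous):
  14^1 ≡ 14 (mod 54)
  14^2 ≡ 14² = 196 ≡ 34 (mod 54)
  14^4 ≡ 34² = 1156 ≡ 22 (mod 54)
  14^8 ≡ 22² = 484 ≡ 52 (mod 54)
  14^16 ≡ 52² = 2704 ≡ 4 (mod 54)
  14^32 ≡ 4² = 16 ≡ 16 (mod 54)
53 = 32 + 16 + 4 + 1, so 14^53 = 14^32 × 14^16 × 14^4 × 14^1 ≡ 16 × 4 × 22 × 14 (mod 54)
Multiplying step by step:
  16 × 4 = 64 ≡ 10 (mod 54)
  10 × 22 = 220 ≡ 4 (mod 54)
  4 × 14 = 56 ≡ 2 (mod 54)
Result: 14^53 ≡ 2 (mod 54)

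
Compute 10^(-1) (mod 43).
10^(-1) ≡ 13 (mod 43). Verification: 10 × 13 = 130 ≡ 1 (mod 43)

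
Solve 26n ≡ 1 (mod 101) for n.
35

Using Extended Euclidean Algorithm:
gcd(26, 101) = 1
Bezout coefficients: 26 × 35 + 101 × -9 = 1
So 26 × 35 ≡ 1 (mod 101)
The inverse is 35 mod 101 = 35
Verification: 26 × 35 = 910 = 9 × 101 + 1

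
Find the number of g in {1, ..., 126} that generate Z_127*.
Number of primitive roots mod 127 = φ(126) = 36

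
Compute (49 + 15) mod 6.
4

(49 + 15) = 64
64 mod 6 = 4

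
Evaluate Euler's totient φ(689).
624

Prime factorization: 689 = 13 × 53
Using the formula φ(n) = n × Π(1 - 1/p) for each prime factor p:
φ(689) = 689 × (1 - 1/13) × (1 - 1/53)
φ(689) = 624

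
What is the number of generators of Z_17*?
Number of primitive roots mod 17 = φ(16) = 8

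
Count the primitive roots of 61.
16

The number of primitive roots modulo p is φ(p-1) = φ(60)
φ(60) = 16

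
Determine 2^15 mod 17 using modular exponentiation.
Using repeated squaring. 15 = 8 + 4 + 2 + 1 (binary 1111). Repeated squaring mod 17: 2^1 ≡ 2; 2^2 ≡ 2² = 4 ≡ 4; 2^4 ≡ 4² = 16 ≡ 16; 2^8 ≡ 16² = 256 ≡ 1. Multiply: 2^15 = 2^8 × 2^4 × 2^2 × 2^1 ≡ 1 × 16 × 4 × 2 (mod 17): 1 × 16 = 16 ≡ 16; 16 × 4 = 64 ≡ 13; 13 × 2 = 26 ≡ 9. So 2^15 ≡ 9 (mod 17).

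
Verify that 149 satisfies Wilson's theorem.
(148)! mod 149 = 148. Since this equals -1 (mod 149), Wilson confirms 149 is prime.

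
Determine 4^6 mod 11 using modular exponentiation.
6 = 4 + 2 (binary 110). Repeated squaring mod 11: 4^1 ≡ 4; 4^2 ≡ 4² = 16 ≡ 5; 4^4 ≡ 5² = 25 ≡ 3. Multiply: 4^6 = 4^4 × 4^2 ≡ 3 × 5 (mod 11): 3 × 5 = 15 ≡ 4. So 4^6 ≡ 4 (mod 11).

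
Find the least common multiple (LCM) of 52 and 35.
1820

First find GCD(52, 35) using the Euclidean algorithm:
52 = 1 × 35 + 17
35 = 2 × 17 + 1
17 = 17 × 1 + 0
GCD(52, 35) = 1

LCM formula: LCM(a, b) = (a × b) / GCD(a, b)
LCM(52, 35) = (52 × 35) / 1
LCM(52, 35) = 1820 / 1
LCM(52, 35) = 1820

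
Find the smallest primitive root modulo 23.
p - 1 = 22 has prime divisors 2, 11. h is a primitive root mod 23 iff h^(22/q) ≢ 1 (mod 23) for each such q.
h = 2: 2^11 ≡ 1, 2^2 ≡ 4 (mod 23); 2^11 ≡ 1, so not a primitive root.
h = 3: 3^11 ≡ 1, 3^2 ≡ 9 (mod 23); 3^11 ≡ 1, so not a primitive root.
h = 4: 4^11 ≡ 1, 4^2 ≡ 16 (mod 23); 4^11 ≡ 1, so not a primitive root.
h = 5: 5^11 ≡ 22, 5^2 ≡ 2 (mod 23); none is 1, so 5 has order 22 and is a primitive root.
The smallest primitive root mod 23 is g = 5.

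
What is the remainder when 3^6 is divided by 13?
6 = 4 + 2 (binary 110). Repeated squaring mod 13: 3^1 ≡ 3; 3^2 ≡ 3² = 9 ≡ 9; 3^4 ≡ 9² = 81 ≡ 3. Multiply: 3^6 = 3^4 × 3^2 ≡ 3 × 9 (mod 13): 3 × 9 = 27 ≡ 1. So 3^6 ≡ 1 (mod 13).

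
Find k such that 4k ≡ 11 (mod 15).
14

Since gcd(4, 15) = 1 divides 11, a solution exists.
Multiply both sides by the inverse of 4 mod 15:
  4^(-1) mod 15 = 4
  x ≡ 4 × 11 ≡ 44 ≡ 14 (mod 15)
Verification: 4 × 14 = 56 = 3 × 15 + 11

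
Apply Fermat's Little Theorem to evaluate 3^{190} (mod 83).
78

By Fermat's Little Theorem, a^(p-1) ≡ 1 (mod p) for prime p and gcd(a, p) = 1
Here p = 83, so 3^82 ≡ 1 (mod 83)
We can reduce the exponent: 190 mod 82 = 26
So 3^190 ≡ 3^26 (mod 83)
Computing: 3^26 mod 83 = 78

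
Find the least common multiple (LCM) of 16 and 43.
688

First find GCD(16, 43) using the Euclidean algorithm:
16 = 0 × 43 + 16
43 = 2 × 16 + 11
16 = 1 × 11 + 5
11 = 2 × 5 + 1
5 = 5 × 1 + 0
GCD(16, 43) = 1

LCM formula: LCM(a, b) = (a × b) / GCD(a, b)
LCM(16, 43) = (16 × 43) / 1
LCM(16, 43) = 688 / 1
LCM(16, 43) = 688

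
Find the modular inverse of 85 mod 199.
85^(-1) ≡ 96 (mod 199). Verification: 85 × 96 = 8160 ≡ 1 (mod 199)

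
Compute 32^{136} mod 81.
49

Using successive squaring:
Binary expansion of 136: 10001000
Powers of 32 mod 81 (each is the square of the previous):
  32^1 ≡ 32 (mod 81)
  32^2 ≡ 32² = 1024 ≡ 52 (mod 81)
  32^4 ≡ 52² = 2704 ≡ 31 (mod 81)
  32^8 ≡ 31² = 961 ≡ 70 (mod 81)
  32^16 ≡ 70² = 4900 ≡ 40 (mod 81)
  32^32 ≡ 40² = 1600 ≡ 61 (mod 81)
  32^64 ≡ 61² = 3721 ≡ 76 (mod 81)
  32^128 ≡ 76² = 5776 ≡ 25 (mod 81)
136 = 128 + 8, so 32^136 = 32^128 × 32^8 ≡ 25 × 70 (mod 81)
Multiplying step by step:
  25 × 70 = 1750 ≡ 49 (mod 81)
Result: 32^136 ≡ 49 (mod 81)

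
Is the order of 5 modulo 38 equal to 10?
No, the actual order is 9, not 10.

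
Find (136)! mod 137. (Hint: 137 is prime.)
By Wilson's theorem, (136)! ≡ -1 ≡ 136 (mod 137)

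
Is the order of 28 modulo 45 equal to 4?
Yes, ord_45(28) = 4.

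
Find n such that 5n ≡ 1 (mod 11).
5^(-1) ≡ 9 (mod 11). Verification: 5 × 9 = 45 ≡ 1 (mod 11)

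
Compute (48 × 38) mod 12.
0

(48 × 38) = 1824
1824 mod 12 = 0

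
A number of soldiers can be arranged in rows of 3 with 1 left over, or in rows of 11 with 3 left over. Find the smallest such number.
M = 3 × 11 = 33. M₁ = 11, y₁ ≡ 2 (mod 3). M₂ = 3, y₂ ≡ 4 (mod 11). r = 1×11×2 + 3×3×4 ≡ 25 (mod 33). The smallest positive such number is 25.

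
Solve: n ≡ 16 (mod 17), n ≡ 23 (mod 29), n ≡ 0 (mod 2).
M = 17 × 29 × 2 = 986. M₁ = 58, y₁ ≡ 5 (mod 17). M₂ = 34, y₂ ≡ 6 (mod 29). M₃ = 493, y₃ ≡ 1 (mod 2). n = 16×58×5 + 23×34×6 + 0×493×1 ≡ 458 (mod 986)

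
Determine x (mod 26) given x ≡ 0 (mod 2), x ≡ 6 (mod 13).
6

Using the Chinese Remainder Theorem:
M = product of moduli = 26
For equation 1: M_1 = 13, 13 ≡ 1 (mod 2), inverse of 13 mod 2 is 1 (check: 1 × 1 = 1 ≡ 1 (mod 2))
For equation 2: M_2 = 2, 2 ≡ 2 (mod 13), inverse of 2 mod 13 is 7 (check: 2 × 7 = 14 ≡ 1 (mod 13))
Combine: x ≡ Σ r_i×M_i×(M_i⁻¹ mod m_i) = 0×13×1 + 6×2×7 = 0 + 84 = 84
84 mod 26 = 6
x ≡ 6 (mod 26)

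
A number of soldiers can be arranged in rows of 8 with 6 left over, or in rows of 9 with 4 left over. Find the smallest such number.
M = 8 × 9 = 72. M₁ = 9, y₁ ≡ 1 (mod 8). M₂ = 8, y₂ ≡ 8 (mod 9). k = 6×9×1 + 4×8×8 ≡ 22 (mod 72). The smallest positive such number is 22.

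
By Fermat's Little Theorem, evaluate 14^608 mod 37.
By Fermat: 14^{36} ≡ 1 (mod 37). 608 ≡ 32 (mod 36). So 14^{608} ≡ 14^{32} ≡ 26 (mod 37)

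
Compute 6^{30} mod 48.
0

Using successive squaring:
Binary expansion of 30: 11110
Powers of 6 mod 48 (each is the square of the previous):
  6^1 ≡ 6 (mod 48)
  6^2 ≡ 6² = 36 ≡ 36 (mod 48)
  6^4 ≡ 36² = 1296 ≡ 0 (mod 48)
  6^8 ≡ 0² = 0 ≡ 0 (mod 48)
  6^16 ≡ 0² = 0 ≡ 0 (mod 48)
30 = 16 + 8 + 4 + 2, so 6^30 = 6^16 × 6^8 × 6^4 × 6^2 ≡ 0 × 0 × 0 × 36 (mod 48)
Multiplying step by step:
  0 × 0 = 0 ≡ 0 (mod 48)
  0 × 0 = 0 ≡ 0 (mod 48)
  0 × 36 = 0 ≡ 0 (mod 48)
Result: 6^30 ≡ 0 (mod 48)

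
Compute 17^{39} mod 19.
11

Using successive squaring:
Binary expansion of 39: 100111
Powers of 17 mod 19 (each is the square of the previous):
  17^1 ≡ 17 (mod 19)
  17^2 ≡ 17² = 289 ≡ 4 (mod 19)
  17^4 ≡ 4² = 16 ≡ 16 (mod 19)
  17^8 ≡ 16² = 256 ≡ 9 (mod 19)
  17^16 ≡ 9² = 81 ≡ 5 (mod 19)
  17^32 ≡ 5² = 25 ≡ 6 (mod 19)
39 = 32 + 4 + 2 + 1, so 17^39 = 17^32 × 17^4 × 17^2 × 17^1 ≡ 6 × 16 × 4 × 17 (mod 19)
Multiplying step by step:
  6 × 16 = 96 ≡ 1 (mod 19)
  1 × 4 = 4 ≡ 4 (mod 19)
  4 × 17 = 68 ≡ 11 (mod 19)
Result: 17^39 ≡ 11 (mod 19)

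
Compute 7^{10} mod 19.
7

Using successive squaring:
Binary expansion of 10: 1010
Powers of 7 mod 19 (each is the square of the previous):
  7^1 ≡ 7 (mod 19)
  7^2 ≡ 7² = 49 ≡ 11 (mod 19)
  7^4 ≡ 11² = 121 ≡ 7 (mod 19)
  7^8 ≡ 7² = 49 ≡ 11 (mod 19)
10 = 8 + 2, so 7^10 = 7^8 × 7^2 ≡ 11 × 11 (mod 19)
Multiplying step by step:
  11 × 11 = 121 ≡ 7 (mod 19)
Result: 7^10 ≡ 7 (mod 19)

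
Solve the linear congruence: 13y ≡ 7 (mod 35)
14

Since gcd(13, 35) = 1 divides 7, a solution exists.
Multiply both sides by the inverse of 13 mod 35:
  13^(-1) mod 35 = 27
  x ≡ 27 × 7 ≡ 189 ≡ 14 (mod 35)
Verification: 13 × 14 = 182 = 5 × 35 + 7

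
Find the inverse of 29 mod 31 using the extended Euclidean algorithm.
Extended GCD: 29(15) + 31(-14) = 1. So 29^(-1) ≡ 15 ≡ 15 (mod 31). Verify: 29 × 15 = 435 ≡ 1 (mod 31)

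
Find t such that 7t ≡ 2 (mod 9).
8

Since gcd(7, 9) = 1 divides 2, a solution exists.
Multiply both sides by the inverse of 7 mod 9:
  7^(-1) mod 9 = 4
  x ≡ 4 × 2 ≡ 8 ≡ 8 (mod 9)
Verification: 7 × 8 = 56 = 6 × 9 + 2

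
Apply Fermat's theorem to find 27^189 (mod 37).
By Fermat: 27^{36} ≡ 1 (mod 37). 189 = 5×36 + 9. So 27^{189} ≡ 27^{9} ≡ 36 (mod 37)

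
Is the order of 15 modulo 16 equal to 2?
Yes, ord_16(15) = 2.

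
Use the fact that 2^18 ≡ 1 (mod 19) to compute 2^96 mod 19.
By Fermat: 2^{18} ≡ 1 (mod 19). 96 = 5×18 + 6. So 2^{96} ≡ 2^{6} ≡ 7 (mod 19)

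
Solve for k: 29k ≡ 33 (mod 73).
54

Since gcd(29, 73) = 1 divides 33, a solution exists.
Multiply both sides by the inverse of 29 mod 73:
  29^(-1) mod 73 = 68
  x ≡ 68 × 33 ≡ 2244 ≡ 54 (mod 73)
Verification: 29 × 54 = 1566 = 21 × 73 + 33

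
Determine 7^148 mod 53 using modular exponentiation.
Using Fermat: 7^{52} ≡ 1 (mod 53). 148 ≡ 44 (mod 52). So 7^{148} ≡ 7^{44} ≡ 47 (mod 53)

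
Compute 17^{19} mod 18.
17

Using successive squaring:
Binary expansion of 19: 10011
Powers of 17 mod 18 (each is the square of the previous):
  17^1 ≡ 17 (mod 18)
  17^2 ≡ 17² = 289 ≡ 1 (mod 18)
  17^4 ≡ 1² = 1 ≡ 1 (mod 18)
  17^8 ≡ 1² = 1 ≡ 1 (mod 18)
  17^16 ≡ 1² = 1 ≡ 1 (mod 18)
19 = 16 + 2 + 1, so 17^19 = 17^16 × 17^2 × 17^1 ≡ 1 × 1 × 17 (mod 18)
Multiplying step by step:
  1 × 1 = 1 ≡ 1 (mod 18)
  1 × 17 = 17 ≡ 17 (mod 18)
Result: 17^19 ≡ 17 (mod 18)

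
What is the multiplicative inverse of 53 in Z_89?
42

Using Extended Euclidean Algorithm:
gcd(53, 89) = 1
Bezout coefficients: 53 × 42 + 89 × -25 = 1
So 53 × 42 ≡ 1 (mod 89)
The inverse is 42 mod 89 = 42
Verification: 53 × 42 = 2226 = 25 × 89 + 1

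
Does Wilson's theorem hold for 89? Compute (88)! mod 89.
(88)! mod 89 = 88. Since this equals -1 (mod 89), Wilson confirms 89 is prime.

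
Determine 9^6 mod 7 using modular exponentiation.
9 ≡ 2 (mod 7). 6 = 4 + 2 (binary 110). Repeated squaring mod 7: 2^1 ≡ 2; 2^2 ≡ 2² = 4 ≡ 4; 2^4 ≡ 4² = 16 ≡ 2. Multiply: 9^6 ≡ 2^4 × 2^2 ≡ 2 × 4 (mod 7): 2 × 4 = 8 ≡ 1. So 9^6 ≡ 1 (mod 7).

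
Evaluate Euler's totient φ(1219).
1144

Prime factorization: 1219 = 23 × 53
Using the formula φ(n) = n × Π(1 - 1/p) for each prime factor p:
φ(1219) = 1219 × (1 - 1/23) × (1 - 1/53)
φ(1219) = 1144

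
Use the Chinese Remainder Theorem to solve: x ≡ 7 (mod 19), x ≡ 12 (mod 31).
539

Using the Chinese Remainder Theorem:
M = product of moduli = 589
For equation 1: M_1 = 31, 31 ≡ 12 (mod 19), inverse of 31 mod 19 is 8 (check: 12 × 8 = 96 ≡ 1 (mod 19))
For equation 2: M_2 = 19, 19 ≡ 19 (mod 31), inverse of 19 mod 31 is 18 (check: 19 × 18 = 342 ≡ 1 (mod 31))
Combine: x ≡ Σ r_i×M_i×(M_i⁻¹ mod m_i) = 7×31×8 + 12×19×18 = 1736 + 4104 = 5840
5840 mod 589 = 539
x ≡ 539 (mod 589)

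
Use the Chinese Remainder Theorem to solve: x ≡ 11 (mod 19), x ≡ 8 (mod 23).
353

Using the Chinese Remainder Theorem:
M = product of moduli = 437
For equation 1: M_1 = 23, 23 ≡ 4 (mod 19), inverse of 23 mod 19 is 5 (check: 4 × 5 = 20 ≡ 1 (mod 19))
For equation 2: M_2 = 19, 19 ≡ 19 (mod 23), inverse of 19 mod 23 is 17 (check: 19 × 17 = 323 ≡ 1 (mod 23))
Combine: x ≡ Σ r_i×M_i×(M_i⁻¹ mod m_i) = 11×23×5 + 8×19×17 = 1265 + 2584 = 3849
3849 mod 437 = 353
x ≡ 353 (mod 437)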